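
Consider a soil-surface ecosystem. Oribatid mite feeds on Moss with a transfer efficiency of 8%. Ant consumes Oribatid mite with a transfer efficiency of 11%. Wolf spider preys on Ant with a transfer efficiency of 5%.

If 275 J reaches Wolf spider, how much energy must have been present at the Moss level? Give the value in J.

Cumulative transfer efficiency: 0.08 × 0.11 × 0.05 = 0.00044
Moss energy = 275 / 0.00044 = 625000 J

625000 J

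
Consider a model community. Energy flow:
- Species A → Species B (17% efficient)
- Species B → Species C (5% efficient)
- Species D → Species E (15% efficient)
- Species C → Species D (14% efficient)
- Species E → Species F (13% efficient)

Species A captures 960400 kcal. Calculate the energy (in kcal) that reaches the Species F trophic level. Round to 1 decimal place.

22.3 kcal

Species B: 960400 × 0.17 = 163268 kcal
Species C: 163268 × 0.05 = 8163.4 kcal
Species D: 8163.4 × 0.14 = 1142.876 kcal
Species E: 1142.876 × 0.15 = 171.4314 kcal
Species F: 171.4314 × 0.13 = 22.286082 kcal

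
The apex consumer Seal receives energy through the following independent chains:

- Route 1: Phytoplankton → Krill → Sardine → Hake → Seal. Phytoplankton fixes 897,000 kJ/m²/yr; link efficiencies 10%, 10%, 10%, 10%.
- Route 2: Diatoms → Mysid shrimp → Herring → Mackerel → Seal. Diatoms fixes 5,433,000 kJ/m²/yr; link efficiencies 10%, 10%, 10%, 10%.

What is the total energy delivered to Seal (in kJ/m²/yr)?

633 kJ/m²/yr

Route 1: 897000 × 0.1 × 0.1 × 0.1 × 0.1 = 89.7 kJ/m²/yr
Route 2: 5433000 × 0.1 × 0.1 × 0.1 × 0.1 = 543.3 kJ/m²/yr
Total at Seal: 89.7 + 543.3 = 633 kJ/m²/yr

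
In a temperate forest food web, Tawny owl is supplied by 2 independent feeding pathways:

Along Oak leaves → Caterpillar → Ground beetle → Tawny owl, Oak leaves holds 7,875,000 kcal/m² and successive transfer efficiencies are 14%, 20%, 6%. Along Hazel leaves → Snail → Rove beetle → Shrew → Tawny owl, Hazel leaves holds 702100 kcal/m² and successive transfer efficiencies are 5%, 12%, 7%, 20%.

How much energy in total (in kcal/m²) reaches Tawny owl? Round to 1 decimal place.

Via Oak leaves: 7875000 × 0.14 × 0.2 × 0.06 = 13230 kcal/m²
Via Hazel leaves: 702100 × 0.05 × 0.12 × 0.07 × 0.2 = 58.9764 kcal/m²
Total at Tawny owl: 13230 + 58.9764 = 13288.9764 kcal/m²

13289.0 kcal/m²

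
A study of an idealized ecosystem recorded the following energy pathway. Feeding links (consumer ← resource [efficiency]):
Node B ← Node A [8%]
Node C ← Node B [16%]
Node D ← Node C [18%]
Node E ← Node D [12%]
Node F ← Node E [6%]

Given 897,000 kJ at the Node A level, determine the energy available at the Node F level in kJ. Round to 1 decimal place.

14.9 kJ

Node B: 897000 × 0.08 = 71760 kJ
Node C: 71760 × 0.16 = 11481.6 kJ
Node D: 11481.6 × 0.18 = 2066.688 kJ
Node E: 2066.688 × 0.12 = 248.00256 kJ
Node F: 248.00256 × 0.06 = 14.8801536 kJ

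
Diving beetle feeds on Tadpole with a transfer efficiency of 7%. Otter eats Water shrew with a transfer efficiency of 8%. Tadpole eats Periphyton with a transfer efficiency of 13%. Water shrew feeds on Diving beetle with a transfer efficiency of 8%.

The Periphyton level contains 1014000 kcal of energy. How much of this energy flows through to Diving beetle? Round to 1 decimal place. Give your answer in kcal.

9227.4 kcal

Tadpole: 1014000 × 0.13 = 131820 kcal
Diving beetle: 131820 × 0.07 = 9227.4 kcal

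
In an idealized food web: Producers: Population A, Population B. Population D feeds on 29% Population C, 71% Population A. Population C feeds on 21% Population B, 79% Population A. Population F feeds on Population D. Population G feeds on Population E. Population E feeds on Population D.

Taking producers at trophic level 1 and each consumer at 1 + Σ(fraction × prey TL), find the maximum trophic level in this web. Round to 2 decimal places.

Population C: 1 + (0.21×1 + 0.79×1) = 2
Population D: 1 + (0.29×2 + 0.71×1) = 2.29
Population E: 1 + 2.29 = 3.29
Population F: 1 + 2.29 = 3.29
Population G: 1 + 3.29 = 4.29

4.29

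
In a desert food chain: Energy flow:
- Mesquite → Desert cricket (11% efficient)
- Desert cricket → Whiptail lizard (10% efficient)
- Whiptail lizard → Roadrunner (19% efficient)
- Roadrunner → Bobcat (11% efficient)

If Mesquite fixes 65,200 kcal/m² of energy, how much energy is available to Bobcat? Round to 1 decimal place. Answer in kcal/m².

15.0 kcal/m²

Desert cricket: 65200 × 0.11 = 7172 kcal/m²
Whiptail lizard: 7172 × 0.1 = 717.2 kcal/m²
Roadrunner: 717.2 × 0.19 = 136.268 kcal/m²
Bobcat: 136.268 × 0.11 = 14.98948 kcal/m²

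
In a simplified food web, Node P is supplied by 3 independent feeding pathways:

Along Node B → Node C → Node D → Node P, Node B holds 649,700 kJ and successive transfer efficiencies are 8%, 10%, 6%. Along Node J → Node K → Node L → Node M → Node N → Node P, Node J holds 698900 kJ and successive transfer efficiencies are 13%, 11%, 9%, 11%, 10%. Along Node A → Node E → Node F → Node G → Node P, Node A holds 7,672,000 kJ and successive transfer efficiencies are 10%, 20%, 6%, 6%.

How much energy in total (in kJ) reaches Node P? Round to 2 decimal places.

874.13 kJ

Via Node B: 649700 × 0.08 × 0.1 × 0.06 = 311.856 kJ
Via Node J: 698900 × 0.13 × 0.11 × 0.09 × 0.11 × 0.1 = 9.8943273 kJ
Via Node A: 7672000 × 0.1 × 0.2 × 0.06 × 0.06 = 552.384 kJ
Total at Node P: 311.856 + 9.8943273 + 552.384 = 874.1343273 kJ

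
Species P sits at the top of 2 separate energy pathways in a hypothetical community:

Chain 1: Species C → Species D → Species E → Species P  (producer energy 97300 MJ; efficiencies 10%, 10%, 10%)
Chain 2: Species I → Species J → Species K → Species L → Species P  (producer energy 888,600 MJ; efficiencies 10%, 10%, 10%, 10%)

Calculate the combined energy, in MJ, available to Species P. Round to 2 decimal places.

186.16 MJ

Chain 1: 97300 × 0.1 × 0.1 × 0.1 = 97.3 MJ
Chain 2: 888600 × 0.1 × 0.1 × 0.1 × 0.1 = 88.86 MJ
Total at Species P: 97.3 + 88.86 = 186.16 MJ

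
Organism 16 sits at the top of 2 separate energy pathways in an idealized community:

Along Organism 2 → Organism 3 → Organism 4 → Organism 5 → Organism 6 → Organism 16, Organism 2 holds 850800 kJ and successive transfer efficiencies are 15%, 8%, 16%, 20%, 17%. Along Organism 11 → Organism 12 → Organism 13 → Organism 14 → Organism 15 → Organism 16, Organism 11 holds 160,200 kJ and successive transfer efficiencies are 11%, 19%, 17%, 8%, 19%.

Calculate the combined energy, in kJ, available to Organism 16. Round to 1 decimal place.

Via Organism 2: 850800 × 0.15 × 0.08 × 0.16 × 0.2 × 0.17 = 55.540224 kJ
Via Organism 11: 160200 × 0.11 × 0.19 × 0.17 × 0.08 × 0.19 = 8.65169712 kJ
Total at Organism 16: 55.540224 + 8.65169712 = 64.19192112 kJ

64.2 kJ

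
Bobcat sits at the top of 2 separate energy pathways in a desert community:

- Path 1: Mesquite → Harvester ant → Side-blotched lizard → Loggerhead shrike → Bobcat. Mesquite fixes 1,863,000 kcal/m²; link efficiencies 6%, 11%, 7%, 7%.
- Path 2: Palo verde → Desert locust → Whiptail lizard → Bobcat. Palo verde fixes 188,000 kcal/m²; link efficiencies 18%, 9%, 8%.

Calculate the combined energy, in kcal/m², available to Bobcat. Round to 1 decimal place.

303.9 kcal/m²

Path 1: 1863000 × 0.06 × 0.11 × 0.07 × 0.07 = 60.24942 kcal/m²
Path 2: 188000 × 0.18 × 0.09 × 0.08 = 243.648 kcal/m²
Total at Bobcat: 60.24942 + 243.648 = 303.89742 kcal/m²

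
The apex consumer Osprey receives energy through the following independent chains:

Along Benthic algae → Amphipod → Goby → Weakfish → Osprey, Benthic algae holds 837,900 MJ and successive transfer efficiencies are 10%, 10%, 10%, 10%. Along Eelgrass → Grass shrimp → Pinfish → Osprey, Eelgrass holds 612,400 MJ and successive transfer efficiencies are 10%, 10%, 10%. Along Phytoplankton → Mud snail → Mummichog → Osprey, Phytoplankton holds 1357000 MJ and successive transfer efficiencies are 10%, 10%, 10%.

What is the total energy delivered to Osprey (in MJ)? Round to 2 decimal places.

Via Benthic algae: 837900 × 0.1 × 0.1 × 0.1 × 0.1 = 83.79 MJ
Via Eelgrass: 612400 × 0.1 × 0.1 × 0.1 = 612.4 MJ
Via Phytoplankton: 1357000 × 0.1 × 0.1 × 0.1 = 1357 MJ
Total at Osprey: 83.79 + 612.4 + 1357 = 2053.19 MJ

2053.19 MJ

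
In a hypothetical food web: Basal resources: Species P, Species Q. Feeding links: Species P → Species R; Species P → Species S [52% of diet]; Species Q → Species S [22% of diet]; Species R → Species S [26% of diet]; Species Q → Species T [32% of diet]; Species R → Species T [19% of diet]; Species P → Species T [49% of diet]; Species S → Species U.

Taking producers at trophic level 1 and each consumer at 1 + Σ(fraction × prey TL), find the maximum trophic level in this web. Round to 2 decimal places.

3.26

Species R: 1 + 1 = 2
Species S: 1 + (0.52×1 + 0.22×1 + 0.26×2) = 2.26
Species T: 1 + (0.32×1 + 0.19×2 + 0.49×1) = 2.19
Species U: 1 + 2.26 = 3.26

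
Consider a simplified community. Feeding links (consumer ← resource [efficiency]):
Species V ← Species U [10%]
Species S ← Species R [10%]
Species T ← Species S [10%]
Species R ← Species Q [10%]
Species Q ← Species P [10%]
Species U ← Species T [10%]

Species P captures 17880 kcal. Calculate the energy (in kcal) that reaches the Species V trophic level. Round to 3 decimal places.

Species Q: 17880 × 0.1 = 1788 kcal
Species R: 1788 × 0.1 = 178.8 kcal
Species S: 178.8 × 0.1 = 17.88 kcal
Species T: 17.88 × 0.1 = 1.788 kcal
Species U: 1.788 × 0.1 = 0.1788 kcal
Species V: 0.1788 × 0.1 = 0.01788 kcal

0.018 kcal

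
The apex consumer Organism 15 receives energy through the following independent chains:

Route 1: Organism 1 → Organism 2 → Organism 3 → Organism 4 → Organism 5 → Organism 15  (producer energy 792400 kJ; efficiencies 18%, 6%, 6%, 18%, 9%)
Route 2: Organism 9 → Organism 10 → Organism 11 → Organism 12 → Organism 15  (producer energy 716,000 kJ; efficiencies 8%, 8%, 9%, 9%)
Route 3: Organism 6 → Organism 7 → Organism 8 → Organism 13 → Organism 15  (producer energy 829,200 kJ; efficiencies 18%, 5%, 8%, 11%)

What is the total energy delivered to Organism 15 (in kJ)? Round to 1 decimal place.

Route 1: 792400 × 0.18 × 0.06 × 0.06 × 0.18 × 0.09 = 8.31829824 kJ
Route 2: 716000 × 0.08 × 0.08 × 0.09 × 0.09 = 37.11744 kJ
Route 3: 829200 × 0.18 × 0.05 × 0.08 × 0.11 = 65.67264 kJ
Total at Organism 15: 8.31829824 + 37.11744 + 65.67264 = 111.10837824 kJ

111.1 kJ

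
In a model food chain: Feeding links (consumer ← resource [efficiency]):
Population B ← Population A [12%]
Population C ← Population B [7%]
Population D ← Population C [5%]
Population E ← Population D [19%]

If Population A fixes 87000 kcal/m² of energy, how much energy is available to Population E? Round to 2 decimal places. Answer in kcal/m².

6.94 kcal/m²

Population B: 87000 × 0.12 = 10440 kcal/m²
Population C: 10440 × 0.07 = 730.8 kcal/m²
Population D: 730.8 × 0.05 = 36.54 kcal/m²
Population E: 36.54 × 0.19 = 6.9426 kcal/m²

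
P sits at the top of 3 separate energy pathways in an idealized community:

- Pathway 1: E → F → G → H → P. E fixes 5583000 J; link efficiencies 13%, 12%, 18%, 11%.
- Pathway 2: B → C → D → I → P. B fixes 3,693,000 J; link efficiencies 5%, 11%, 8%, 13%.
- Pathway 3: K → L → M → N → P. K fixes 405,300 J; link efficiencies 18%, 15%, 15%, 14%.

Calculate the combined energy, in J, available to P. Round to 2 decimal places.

Pathway 1: 5583000 × 0.13 × 0.12 × 0.18 × 0.11 = 1724.47704 J
Pathway 2: 3693000 × 0.05 × 0.11 × 0.08 × 0.13 = 211.2396 J
Pathway 3: 405300 × 0.18 × 0.15 × 0.15 × 0.14 = 229.8051 J
Total at P: 1724.47704 + 211.2396 + 229.8051 = 2165.52174 J

2165.52 J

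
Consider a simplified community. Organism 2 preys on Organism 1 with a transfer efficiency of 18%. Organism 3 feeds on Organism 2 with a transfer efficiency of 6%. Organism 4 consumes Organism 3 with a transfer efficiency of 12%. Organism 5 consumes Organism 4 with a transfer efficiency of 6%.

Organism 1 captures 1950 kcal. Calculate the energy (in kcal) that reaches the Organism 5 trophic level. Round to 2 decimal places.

Organism 2: 1950 × 0.18 = 351 kcal
Organism 3: 351 × 0.06 = 21.06 kcal
Organism 4: 21.06 × 0.12 = 2.5272 kcal
Organism 5: 2.5272 × 0.06 = 0.151632 kcal

0.15 kcal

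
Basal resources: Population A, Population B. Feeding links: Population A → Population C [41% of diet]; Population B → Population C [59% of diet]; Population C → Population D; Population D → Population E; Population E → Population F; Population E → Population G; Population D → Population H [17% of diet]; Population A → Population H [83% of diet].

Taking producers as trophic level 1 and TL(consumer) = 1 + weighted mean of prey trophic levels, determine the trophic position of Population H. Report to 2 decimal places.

2.34

Population C: 1 + (0.41×1 + 0.59×1) = 2
Population D: 1 + 2 = 3
Population E: 1 + 3 = 4
Population F: 1 + 4 = 5
Population G: 1 + 4 = 5
Population H: 1 + (0.17×3 + 0.83×1) = 2.34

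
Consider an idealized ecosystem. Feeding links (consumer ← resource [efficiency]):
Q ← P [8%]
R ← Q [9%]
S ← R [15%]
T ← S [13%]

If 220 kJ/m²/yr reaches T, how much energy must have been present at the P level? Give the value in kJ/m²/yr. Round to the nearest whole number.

Cumulative transfer efficiency: 0.08 × 0.09 × 0.15 × 0.13 = 0.0001404
P energy = 220 / 0.0001404 = 1566952 kJ/m²/yr

1566952 kJ/m²/yr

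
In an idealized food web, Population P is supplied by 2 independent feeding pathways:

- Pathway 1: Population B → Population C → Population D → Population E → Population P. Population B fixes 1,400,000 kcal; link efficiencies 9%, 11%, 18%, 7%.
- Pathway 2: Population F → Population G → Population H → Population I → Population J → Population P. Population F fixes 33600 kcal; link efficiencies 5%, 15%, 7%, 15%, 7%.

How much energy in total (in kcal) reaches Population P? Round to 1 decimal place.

174.8 kcal

Pathway 1: 1400000 × 0.09 × 0.11 × 0.18 × 0.07 = 174.636 kcal
Pathway 2: 33600 × 0.05 × 0.15 × 0.07 × 0.15 × 0.07 = 0.18522 kcal
Total at Population P: 174.636 + 0.18522 = 174.82122 kcal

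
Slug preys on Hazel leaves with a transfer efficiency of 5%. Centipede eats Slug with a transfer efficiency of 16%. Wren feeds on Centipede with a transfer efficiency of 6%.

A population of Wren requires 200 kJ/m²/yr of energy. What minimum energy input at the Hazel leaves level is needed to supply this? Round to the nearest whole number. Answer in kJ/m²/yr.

Cumulative transfer efficiency: 0.05 × 0.16 × 0.06 = 0.00048
Hazel leaves energy = 200 / 0.00048 = 416667 kJ/m²/yr

416667 kJ/m²/yr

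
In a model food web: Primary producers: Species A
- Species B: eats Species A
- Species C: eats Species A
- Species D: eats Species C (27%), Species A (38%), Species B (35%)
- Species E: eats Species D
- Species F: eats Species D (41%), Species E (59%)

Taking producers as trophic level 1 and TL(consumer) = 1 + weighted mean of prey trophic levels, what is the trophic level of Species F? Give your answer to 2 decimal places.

Species B: 1 + 1 = 2
Species C: 1 + 1 = 2
Species D: 1 + (0.27×2 + 0.38×1 + 0.35×2) = 2.62
Species E: 1 + 2.62 = 3.62
Species F: 1 + (0.41×2.62 + 0.59×3.62) = 4.21

4.21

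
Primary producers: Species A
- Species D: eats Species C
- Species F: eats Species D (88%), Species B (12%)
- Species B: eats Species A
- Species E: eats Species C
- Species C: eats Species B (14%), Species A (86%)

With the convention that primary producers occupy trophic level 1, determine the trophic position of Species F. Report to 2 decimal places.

4.00

Species B: 1 + 1 = 2
Species C: 1 + (0.14×2 + 0.86×1) = 2.14
Species D: 1 + 2.14 = 3.14
Species E: 1 + 2.14 = 3.14
Species F: 1 + (0.88×3.14 + 0.12×2) = 4.0032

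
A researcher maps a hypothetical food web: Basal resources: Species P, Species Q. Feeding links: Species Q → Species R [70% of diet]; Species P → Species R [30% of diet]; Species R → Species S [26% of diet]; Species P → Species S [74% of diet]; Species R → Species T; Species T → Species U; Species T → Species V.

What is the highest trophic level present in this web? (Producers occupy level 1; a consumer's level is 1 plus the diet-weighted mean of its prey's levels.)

4

Species R: 1 + (0.7×1 + 0.3×1) = 2
Species S: 1 + (0.26×2 + 0.74×1) = 2.26
Species T: 1 + 2 = 3
Species U: 1 + 3 = 4
Species V: 1 + 3 = 4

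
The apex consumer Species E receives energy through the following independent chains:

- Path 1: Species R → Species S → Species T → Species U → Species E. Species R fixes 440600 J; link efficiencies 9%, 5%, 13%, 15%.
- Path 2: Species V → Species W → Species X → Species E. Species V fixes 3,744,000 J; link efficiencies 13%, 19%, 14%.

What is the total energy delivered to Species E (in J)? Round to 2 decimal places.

Path 1: 440600 × 0.09 × 0.05 × 0.13 × 0.15 = 38.66265 J
Path 2: 3744000 × 0.13 × 0.19 × 0.14 = 12946.752 J
Total at Species E: 38.66265 + 12946.752 = 12985.41465 J

12985.41 J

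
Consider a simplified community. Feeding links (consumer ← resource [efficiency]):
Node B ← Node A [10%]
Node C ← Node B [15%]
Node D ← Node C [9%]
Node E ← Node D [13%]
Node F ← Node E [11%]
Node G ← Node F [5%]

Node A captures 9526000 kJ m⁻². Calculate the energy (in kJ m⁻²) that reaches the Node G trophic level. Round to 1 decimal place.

Node B: 9526000 × 0.1 = 952600 kJ m⁻²
Node C: 952600 × 0.15 = 142890 kJ m⁻²
Node D: 142890 × 0.09 = 12860.1 kJ m⁻²
Node E: 12860.1 × 0.13 = 1671.813 kJ m⁻²
Node F: 1671.813 × 0.11 = 183.89943 kJ m⁻²
Node G: 183.89943 × 0.05 = 9.1949715 kJ m⁻²

9.2 kJ m⁻²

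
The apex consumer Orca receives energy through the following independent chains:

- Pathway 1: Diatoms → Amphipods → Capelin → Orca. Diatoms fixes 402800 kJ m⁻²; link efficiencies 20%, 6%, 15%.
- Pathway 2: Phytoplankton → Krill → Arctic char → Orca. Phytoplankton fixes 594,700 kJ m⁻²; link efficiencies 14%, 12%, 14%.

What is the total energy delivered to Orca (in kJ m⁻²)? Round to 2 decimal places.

Pathway 1: 402800 × 0.2 × 0.06 × 0.15 = 725.04 kJ m⁻²
Pathway 2: 594700 × 0.14 × 0.12 × 0.14 = 1398.7344 kJ m⁻²
Total at Orca: 725.04 + 1398.7344 = 2123.7744 kJ m⁻²

2123.77 kJ m⁻²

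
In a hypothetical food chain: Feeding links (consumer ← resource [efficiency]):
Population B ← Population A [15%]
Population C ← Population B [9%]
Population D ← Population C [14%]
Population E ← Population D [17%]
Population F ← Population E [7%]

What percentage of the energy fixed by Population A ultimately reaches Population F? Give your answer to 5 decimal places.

0.00225%

Product of link efficiencies: 0.15 × 0.09 × 0.14 × 0.17 × 0.07 = 0.000022491
As a percentage: 0.000022491 × 100 = 0.00225%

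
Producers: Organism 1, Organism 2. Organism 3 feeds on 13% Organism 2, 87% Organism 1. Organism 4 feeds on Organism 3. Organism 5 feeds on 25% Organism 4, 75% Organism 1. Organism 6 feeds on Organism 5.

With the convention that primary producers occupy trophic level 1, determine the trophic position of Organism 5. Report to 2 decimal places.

Organism 3: 1 + (0.13×1 + 0.87×1) = 2
Organism 4: 1 + 2 = 3
Organism 5: 1 + (0.25×3 + 0.75×1) = 2.5
Organism 6: 1 + 2.5 = 3.5

2.50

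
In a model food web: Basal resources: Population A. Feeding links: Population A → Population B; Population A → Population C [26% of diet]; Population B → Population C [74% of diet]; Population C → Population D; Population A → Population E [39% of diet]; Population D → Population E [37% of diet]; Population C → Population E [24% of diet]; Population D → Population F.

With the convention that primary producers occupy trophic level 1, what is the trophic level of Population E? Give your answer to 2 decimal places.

3.43

Population B: 1 + 1 = 2
Population C: 1 + (0.26×1 + 0.74×2) = 2.74
Population D: 1 + 2.74 = 3.74
Population E: 1 + (0.39×1 + 0.37×3.74 + 0.24×2.74) = 3.4314
Population F: 1 + 3.74 = 4.74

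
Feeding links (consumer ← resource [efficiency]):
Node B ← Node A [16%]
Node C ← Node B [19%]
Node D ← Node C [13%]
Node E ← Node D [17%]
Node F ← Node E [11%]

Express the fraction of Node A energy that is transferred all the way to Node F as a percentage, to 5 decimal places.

Product of link efficiencies: 0.16 × 0.19 × 0.13 × 0.17 × 0.11 = 0.0000739024
As a percentage: 0.0000739024 × 100 = 0.00739%

0.00739%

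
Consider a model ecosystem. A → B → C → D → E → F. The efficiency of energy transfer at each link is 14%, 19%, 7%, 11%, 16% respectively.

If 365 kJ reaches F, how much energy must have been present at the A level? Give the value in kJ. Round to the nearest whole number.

11137828 kJ

Cumulative transfer efficiency: 0.14 × 0.19 × 0.07 × 0.11 × 0.16 = 0.0000327712
A energy = 365 / 0.0000327712 = 11137828 kJ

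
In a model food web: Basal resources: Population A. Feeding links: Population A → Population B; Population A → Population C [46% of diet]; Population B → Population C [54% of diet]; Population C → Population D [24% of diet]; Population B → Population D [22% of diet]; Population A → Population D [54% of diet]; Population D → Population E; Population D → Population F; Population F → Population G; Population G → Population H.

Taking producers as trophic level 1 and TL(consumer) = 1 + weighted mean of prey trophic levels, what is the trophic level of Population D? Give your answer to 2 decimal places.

2.59

Population B: 1 + 1 = 2
Population C: 1 + (0.46×1 + 0.54×2) = 2.54
Population D: 1 + (0.24×2.54 + 0.22×2 + 0.54×1) = 2.5896
Population E: 1 + 2.5896 = 3.5896
Population F: 1 + 2.5896 = 3.5896
Population G: 1 + 3.5896 = 4.5896
Population H: 1 + 4.5896 = 5.5896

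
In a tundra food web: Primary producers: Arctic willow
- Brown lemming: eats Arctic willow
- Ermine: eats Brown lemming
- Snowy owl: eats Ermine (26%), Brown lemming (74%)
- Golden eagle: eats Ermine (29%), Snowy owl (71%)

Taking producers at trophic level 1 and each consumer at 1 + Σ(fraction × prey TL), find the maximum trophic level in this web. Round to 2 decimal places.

Brown lemming: 1 + 1 = 2
Ermine: 1 + 2 = 3
Snowy owl: 1 + (0.26×3 + 0.74×2) = 3.26
Golden eagle: 1 + (0.29×3 + 0.71×3.26) = 4.1846

4.18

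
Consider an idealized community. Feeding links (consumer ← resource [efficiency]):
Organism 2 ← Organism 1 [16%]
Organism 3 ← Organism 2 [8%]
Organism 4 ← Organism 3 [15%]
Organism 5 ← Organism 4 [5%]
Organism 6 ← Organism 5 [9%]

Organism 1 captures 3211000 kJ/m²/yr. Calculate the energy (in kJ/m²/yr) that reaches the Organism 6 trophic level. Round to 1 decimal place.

Organism 2: 3211000 × 0.16 = 513760 kJ/m²/yr
Organism 3: 513760 × 0.08 = 41100.8 kJ/m²/yr
Organism 4: 41100.8 × 0.15 = 6165.12 kJ/m²/yr
Organism 5: 6165.12 × 0.05 = 308.256 kJ/m²/yr
Organism 6: 308.256 × 0.09 = 27.74304 kJ/m²/yr

27.7 kJ/m²/yr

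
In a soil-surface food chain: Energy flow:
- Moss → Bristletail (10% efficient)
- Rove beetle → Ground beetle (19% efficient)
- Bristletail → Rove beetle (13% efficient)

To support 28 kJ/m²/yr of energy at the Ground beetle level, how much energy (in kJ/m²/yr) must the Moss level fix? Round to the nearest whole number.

11336 kJ/m²/yr

Cumulative transfer efficiency: 0.1 × 0.13 × 0.19 = 0.00247
Moss energy = 28 / 0.00247 = 11336 kJ/m²/yr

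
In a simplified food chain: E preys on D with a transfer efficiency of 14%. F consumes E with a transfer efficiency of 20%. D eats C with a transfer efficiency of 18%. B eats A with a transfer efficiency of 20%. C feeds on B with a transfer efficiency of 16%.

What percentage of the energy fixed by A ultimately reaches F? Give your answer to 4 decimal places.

0.0161%

Product of link efficiencies: 0.2 × 0.16 × 0.18 × 0.14 × 0.2 = 0.00016128
As a percentage: 0.00016128 × 100 = 0.0161%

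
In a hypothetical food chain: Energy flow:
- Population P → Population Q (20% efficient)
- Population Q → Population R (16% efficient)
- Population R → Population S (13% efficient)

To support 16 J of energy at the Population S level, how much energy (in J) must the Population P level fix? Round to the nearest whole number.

Cumulative transfer efficiency: 0.2 × 0.16 × 0.13 = 0.00416
Population P energy = 16 / 0.00416 = 3846 J

3846 J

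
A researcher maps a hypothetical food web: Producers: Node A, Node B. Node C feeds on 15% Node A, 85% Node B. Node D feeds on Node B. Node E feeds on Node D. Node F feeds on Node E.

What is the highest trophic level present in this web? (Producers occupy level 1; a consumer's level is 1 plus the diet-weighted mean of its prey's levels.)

Node C: 1 + (0.15×1 + 0.85×1) = 2
Node D: 1 + 1 = 2
Node E: 1 + 2 = 3
Node F: 1 + 3 = 4

4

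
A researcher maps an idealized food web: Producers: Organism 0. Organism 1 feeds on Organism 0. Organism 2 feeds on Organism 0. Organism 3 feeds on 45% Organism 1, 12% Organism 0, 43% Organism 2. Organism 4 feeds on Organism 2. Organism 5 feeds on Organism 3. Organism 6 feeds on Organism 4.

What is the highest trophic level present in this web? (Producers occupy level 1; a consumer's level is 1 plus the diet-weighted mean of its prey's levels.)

Organism 1: 1 + 1 = 2
Organism 2: 1 + 1 = 2
Organism 3: 1 + (0.45×2 + 0.12×1 + 0.43×2) = 2.88
Organism 4: 1 + 2 = 3
Organism 5: 1 + 2.88 = 3.88
Organism 6: 1 + 3 = 4

4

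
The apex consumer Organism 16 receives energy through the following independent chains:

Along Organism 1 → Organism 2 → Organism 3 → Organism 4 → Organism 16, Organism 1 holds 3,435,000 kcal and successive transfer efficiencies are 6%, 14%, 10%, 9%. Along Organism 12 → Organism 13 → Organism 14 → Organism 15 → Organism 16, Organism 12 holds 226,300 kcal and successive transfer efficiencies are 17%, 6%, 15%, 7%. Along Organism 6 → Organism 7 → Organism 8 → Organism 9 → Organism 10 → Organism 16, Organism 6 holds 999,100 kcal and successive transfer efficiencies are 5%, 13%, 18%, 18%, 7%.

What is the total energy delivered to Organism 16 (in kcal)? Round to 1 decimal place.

Via Organism 1: 3435000 × 0.06 × 0.14 × 0.1 × 0.09 = 259.686 kcal
Via Organism 12: 226300 × 0.17 × 0.06 × 0.15 × 0.07 = 24.23673 kcal
Via Organism 6: 999100 × 0.05 × 0.13 × 0.18 × 0.18 × 0.07 = 14.7287322 kcal
Total at Organism 16: 259.686 + 24.23673 + 14.7287322 = 298.6514622 kcal

298.7 kcal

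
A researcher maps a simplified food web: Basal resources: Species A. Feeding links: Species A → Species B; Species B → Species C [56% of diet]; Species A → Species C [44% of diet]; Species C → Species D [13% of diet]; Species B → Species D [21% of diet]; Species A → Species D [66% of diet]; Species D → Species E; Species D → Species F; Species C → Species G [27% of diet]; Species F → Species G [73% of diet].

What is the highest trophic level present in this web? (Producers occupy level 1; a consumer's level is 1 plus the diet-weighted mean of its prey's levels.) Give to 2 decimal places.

4.18

Species B: 1 + 1 = 2
Species C: 1 + (0.56×2 + 0.44×1) = 2.56
Species D: 1 + (0.13×2.56 + 0.21×2 + 0.66×1) = 2.4128
Species E: 1 + 2.4128 = 3.4128
Species F: 1 + 2.4128 = 3.4128
Species G: 1 + (0.27×2.56 + 0.73×3.4128) = 4.182544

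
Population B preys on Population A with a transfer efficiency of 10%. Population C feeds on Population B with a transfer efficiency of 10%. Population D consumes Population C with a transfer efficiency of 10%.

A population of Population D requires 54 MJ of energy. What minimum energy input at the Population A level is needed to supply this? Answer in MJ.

Cumulative transfer efficiency: 0.1 × 0.1 × 0.1 = 0.001
Population A energy = 54 / 0.001 = 54000 MJ

54000 MJ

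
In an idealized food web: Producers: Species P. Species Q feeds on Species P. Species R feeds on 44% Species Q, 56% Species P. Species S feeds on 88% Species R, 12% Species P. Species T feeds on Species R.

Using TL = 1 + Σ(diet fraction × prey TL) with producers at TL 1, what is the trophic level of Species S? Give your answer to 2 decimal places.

Species Q: 1 + 1 = 2
Species R: 1 + (0.44×2 + 0.56×1) = 2.44
Species S: 1 + (0.88×2.44 + 0.12×1) = 3.2672
Species T: 1 + 2.44 = 3.44

3.27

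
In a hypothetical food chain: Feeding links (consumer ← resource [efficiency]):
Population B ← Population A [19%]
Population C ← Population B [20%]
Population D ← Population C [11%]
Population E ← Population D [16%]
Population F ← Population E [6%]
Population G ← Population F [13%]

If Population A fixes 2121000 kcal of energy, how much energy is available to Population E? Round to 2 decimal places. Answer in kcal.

1418.52 kcal

Population B: 2121000 × 0.19 = 402990 kcal
Population C: 402990 × 0.2 = 80598 kcal
Population D: 80598 × 0.11 = 8865.78 kcal
Population E: 8865.78 × 0.16 = 1418.5248 kcal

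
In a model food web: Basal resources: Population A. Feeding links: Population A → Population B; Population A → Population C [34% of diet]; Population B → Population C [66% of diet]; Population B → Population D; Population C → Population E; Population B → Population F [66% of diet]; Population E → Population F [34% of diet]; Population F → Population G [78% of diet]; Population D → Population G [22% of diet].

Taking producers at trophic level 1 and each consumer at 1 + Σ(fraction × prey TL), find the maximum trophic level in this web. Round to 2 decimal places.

4.44

Population B: 1 + 1 = 2
Population C: 1 + (0.34×1 + 0.66×2) = 2.66
Population D: 1 + 2 = 3
Population E: 1 + 2.66 = 3.66
Population F: 1 + (0.66×2 + 0.34×3.66) = 3.5644
Population G: 1 + (0.78×3.5644 + 0.22×3) = 4.440232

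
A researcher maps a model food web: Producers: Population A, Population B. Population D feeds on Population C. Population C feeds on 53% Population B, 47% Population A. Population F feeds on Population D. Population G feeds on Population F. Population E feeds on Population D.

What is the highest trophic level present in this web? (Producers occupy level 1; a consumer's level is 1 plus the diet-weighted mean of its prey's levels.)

Population C: 1 + (0.53×1 + 0.47×1) = 2
Population D: 1 + 2 = 3
Population E: 1 + 3 = 4
Population F: 1 + 3 = 4
Population G: 1 + 4 = 5

5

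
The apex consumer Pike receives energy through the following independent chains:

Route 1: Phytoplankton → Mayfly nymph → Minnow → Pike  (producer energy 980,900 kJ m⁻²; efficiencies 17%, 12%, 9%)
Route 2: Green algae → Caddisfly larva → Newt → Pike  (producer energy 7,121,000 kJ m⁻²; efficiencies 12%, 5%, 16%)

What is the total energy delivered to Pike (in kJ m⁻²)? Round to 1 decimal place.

8637.1 kJ m⁻²

Route 1: 980900 × 0.17 × 0.12 × 0.09 = 1800.9324 kJ m⁻²
Route 2: 7121000 × 0.12 × 0.05 × 0.16 = 6836.16 kJ m⁻²
Total at Pike: 1800.9324 + 6836.16 = 8637.0924 kJ m⁻²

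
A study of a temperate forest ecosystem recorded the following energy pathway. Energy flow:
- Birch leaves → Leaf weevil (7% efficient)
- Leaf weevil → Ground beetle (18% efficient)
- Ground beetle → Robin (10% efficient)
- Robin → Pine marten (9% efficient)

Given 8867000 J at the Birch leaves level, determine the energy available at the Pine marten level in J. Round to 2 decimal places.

1005.52 J

Leaf weevil: 8867000 × 0.07 = 620690 J
Ground beetle: 620690 × 0.18 = 111724.2 J
Robin: 111724.2 × 0.1 = 11172.42 J
Pine marten: 11172.42 × 0.09 = 1005.5178 J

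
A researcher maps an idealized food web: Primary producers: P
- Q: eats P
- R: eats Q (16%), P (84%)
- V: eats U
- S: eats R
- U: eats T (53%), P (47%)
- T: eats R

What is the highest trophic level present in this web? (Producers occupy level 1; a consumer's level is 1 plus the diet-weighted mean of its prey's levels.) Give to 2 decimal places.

4.14

Q: 1 + 1 = 2
R: 1 + (0.16×2 + 0.84×1) = 2.16
S: 1 + 2.16 = 3.16
T: 1 + 2.16 = 3.16
U: 1 + (0.53×3.16 + 0.47×1) = 3.1448
V: 1 + 3.1448 = 4.1448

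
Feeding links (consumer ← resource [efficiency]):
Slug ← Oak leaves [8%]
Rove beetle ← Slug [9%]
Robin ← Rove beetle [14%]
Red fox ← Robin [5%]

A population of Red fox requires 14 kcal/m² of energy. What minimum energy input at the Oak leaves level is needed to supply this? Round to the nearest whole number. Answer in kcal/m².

Cumulative transfer efficiency: 0.08 × 0.09 × 0.14 × 0.05 = 0.0000504
Oak leaves energy = 14 / 0.0000504 = 277778 kcal/m²

277778 kcal/m²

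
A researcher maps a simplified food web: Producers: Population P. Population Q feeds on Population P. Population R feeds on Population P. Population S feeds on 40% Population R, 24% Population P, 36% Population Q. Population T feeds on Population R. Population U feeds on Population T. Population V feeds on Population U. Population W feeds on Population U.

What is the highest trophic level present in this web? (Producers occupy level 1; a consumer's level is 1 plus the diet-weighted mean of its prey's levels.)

5

Population Q: 1 + 1 = 2
Population R: 1 + 1 = 2
Population S: 1 + (0.4×2 + 0.24×1 + 0.36×2) = 2.76
Population T: 1 + 2 = 3
Population U: 1 + 3 = 4
Population V: 1 + 4 = 5
Population W: 1 + 4 = 5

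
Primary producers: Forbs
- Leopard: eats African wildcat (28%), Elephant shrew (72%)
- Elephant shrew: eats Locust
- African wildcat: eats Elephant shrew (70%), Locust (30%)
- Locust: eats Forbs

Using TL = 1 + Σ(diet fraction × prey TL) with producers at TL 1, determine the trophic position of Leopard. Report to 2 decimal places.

4.20

Locust: 1 + 1 = 2
Elephant shrew: 1 + 2 = 3
African wildcat: 1 + (0.7×3 + 0.3×2) = 3.7
Leopard: 1 + (0.28×3.7 + 0.72×3) = 4.196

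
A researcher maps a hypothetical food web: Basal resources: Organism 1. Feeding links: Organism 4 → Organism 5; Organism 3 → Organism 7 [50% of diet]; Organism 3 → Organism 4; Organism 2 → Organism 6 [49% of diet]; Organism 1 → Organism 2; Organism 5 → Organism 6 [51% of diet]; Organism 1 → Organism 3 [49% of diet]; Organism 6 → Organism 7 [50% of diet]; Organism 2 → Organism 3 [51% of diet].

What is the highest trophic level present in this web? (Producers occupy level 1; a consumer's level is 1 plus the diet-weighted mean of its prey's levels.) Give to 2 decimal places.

Organism 2: 1 + 1 = 2
Organism 3: 1 + (0.51×2 + 0.49×1) = 2.51
Organism 4: 1 + 2.51 = 3.51
Organism 5: 1 + 3.51 = 4.51
Organism 6: 1 + (0.49×2 + 0.51×4.51) = 4.2801
Organism 7: 1 + (0.5×2.51 + 0.5×4.2801) = 4.39505

4.51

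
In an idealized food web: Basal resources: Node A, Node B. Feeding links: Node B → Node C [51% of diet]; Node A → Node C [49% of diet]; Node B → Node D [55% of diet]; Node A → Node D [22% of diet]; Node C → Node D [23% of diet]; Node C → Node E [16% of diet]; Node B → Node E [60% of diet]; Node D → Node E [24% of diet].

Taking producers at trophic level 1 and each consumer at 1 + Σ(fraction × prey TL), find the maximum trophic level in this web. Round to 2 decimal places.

2.46

Node C: 1 + (0.51×1 + 0.49×1) = 2
Node D: 1 + (0.55×1 + 0.22×1 + 0.23×2) = 2.23
Node E: 1 + (0.16×2 + 0.6×1 + 0.24×2.23) = 2.4552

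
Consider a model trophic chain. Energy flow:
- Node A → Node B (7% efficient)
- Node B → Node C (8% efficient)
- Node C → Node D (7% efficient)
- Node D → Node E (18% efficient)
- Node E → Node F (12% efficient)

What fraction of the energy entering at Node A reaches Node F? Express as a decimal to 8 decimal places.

0.00000847

Product of link efficiencies: 0.07 × 0.08 × 0.07 × 0.18 × 0.12 = 0.0000084672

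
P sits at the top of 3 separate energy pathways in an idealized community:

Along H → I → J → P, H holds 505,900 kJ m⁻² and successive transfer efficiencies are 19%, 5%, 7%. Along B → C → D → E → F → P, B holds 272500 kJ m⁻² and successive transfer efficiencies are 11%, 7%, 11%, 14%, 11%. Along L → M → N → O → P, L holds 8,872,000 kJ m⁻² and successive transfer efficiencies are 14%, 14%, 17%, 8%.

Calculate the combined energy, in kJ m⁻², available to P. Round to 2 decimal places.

2704.90 kJ m⁻²

Via H: 505900 × 0.19 × 0.05 × 0.07 = 336.4235 kJ m⁻²
Via B: 272500 × 0.11 × 0.07 × 0.11 × 0.14 × 0.11 = 3.5544355 kJ m⁻²
Via L: 8872000 × 0.14 × 0.14 × 0.17 × 0.08 = 2364.92032 kJ m⁻²
Total at P: 336.4235 + 3.5544355 + 2364.92032 = 2704.8982555 kJ m⁻²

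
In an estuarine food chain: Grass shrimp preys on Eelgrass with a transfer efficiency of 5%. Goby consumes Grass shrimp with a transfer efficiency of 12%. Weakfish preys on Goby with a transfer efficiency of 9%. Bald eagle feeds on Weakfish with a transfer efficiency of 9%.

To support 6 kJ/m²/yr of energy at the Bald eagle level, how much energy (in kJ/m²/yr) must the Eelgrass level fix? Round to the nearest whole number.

123457 kJ/m²/yr

Cumulative transfer efficiency: 0.05 × 0.12 × 0.09 × 0.09 = 0.0000486
Eelgrass energy = 6 / 0.0000486 = 123457 kJ/m²/yr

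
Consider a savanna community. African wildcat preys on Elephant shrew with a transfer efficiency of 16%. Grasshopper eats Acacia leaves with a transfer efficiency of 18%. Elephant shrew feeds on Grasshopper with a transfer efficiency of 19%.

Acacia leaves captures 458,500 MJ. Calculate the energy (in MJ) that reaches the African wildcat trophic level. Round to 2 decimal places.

Grasshopper: 458500 × 0.18 = 82530 MJ
Elephant shrew: 82530 × 0.19 = 15680.7 MJ
African wildcat: 15680.7 × 0.16 = 2508.912 MJ

2508.91 MJ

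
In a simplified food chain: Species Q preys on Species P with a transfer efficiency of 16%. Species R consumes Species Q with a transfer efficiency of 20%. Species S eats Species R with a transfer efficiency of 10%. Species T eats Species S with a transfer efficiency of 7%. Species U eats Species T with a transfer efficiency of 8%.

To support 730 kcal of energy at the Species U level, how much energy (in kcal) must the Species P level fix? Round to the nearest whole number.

Cumulative transfer efficiency: 0.16 × 0.2 × 0.1 × 0.07 × 0.08 = 0.00001792
Species P energy = 730 / 0.00001792 = 40736607 kcal

40736607 kcal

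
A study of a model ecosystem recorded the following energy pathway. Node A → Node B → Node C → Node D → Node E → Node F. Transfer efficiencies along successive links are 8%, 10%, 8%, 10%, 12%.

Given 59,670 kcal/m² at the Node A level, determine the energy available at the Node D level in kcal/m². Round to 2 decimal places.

38.19 kcal/m²

Node B: 59670 × 0.08 = 4773.6 kcal/m²
Node C: 4773.6 × 0.1 = 477.36 kcal/m²
Node D: 477.36 × 0.08 = 38.1888 kcal/m²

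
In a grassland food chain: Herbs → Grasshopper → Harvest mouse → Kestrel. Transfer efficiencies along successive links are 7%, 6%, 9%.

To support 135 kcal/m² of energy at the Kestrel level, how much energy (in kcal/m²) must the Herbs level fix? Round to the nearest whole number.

357143 kcal/m²

Cumulative transfer efficiency: 0.07 × 0.06 × 0.09 = 0.000378
Herbs energy = 135 / 0.000378 = 357143 kcal/m²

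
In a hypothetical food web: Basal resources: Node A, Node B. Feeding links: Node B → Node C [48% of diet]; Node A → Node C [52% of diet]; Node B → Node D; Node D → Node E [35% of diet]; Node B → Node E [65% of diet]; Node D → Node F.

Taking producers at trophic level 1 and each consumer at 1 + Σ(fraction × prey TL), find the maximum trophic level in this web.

Node C: 1 + (0.48×1 + 0.52×1) = 2
Node D: 1 + 1 = 2
Node E: 1 + (0.35×2 + 0.65×1) = 2.35
Node F: 1 + 2 = 3

3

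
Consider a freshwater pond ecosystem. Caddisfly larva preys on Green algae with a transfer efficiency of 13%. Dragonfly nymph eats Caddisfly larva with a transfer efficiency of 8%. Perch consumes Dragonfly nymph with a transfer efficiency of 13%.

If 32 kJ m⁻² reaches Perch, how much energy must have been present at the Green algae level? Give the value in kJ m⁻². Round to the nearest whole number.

Cumulative transfer efficiency: 0.13 × 0.08 × 0.13 = 0.001352
Green algae energy = 32 / 0.001352 = 23669 kJ m⁻²

23669 kJ m⁻²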